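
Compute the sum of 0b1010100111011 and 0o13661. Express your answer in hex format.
Convert 0b1010100111011 (binary) → 4096 + 1024 + 256 + 32 + 16 + 8 + 2 + 1 = 5435 (decimal)
Convert 0o13661 (octal) → 1×4096 + 3×512 + 6×64 + 6×8 + 1 = 6065 (decimal)
Compute 5435 + 6065 = 11500
Convert 11500 (decimal) → 11500 = 2×4096 + 12×256 + 14×16 + 12 → 0x2CEC (hexadecimal)
0x2CEC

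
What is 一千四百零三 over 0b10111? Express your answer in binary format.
Convert 一千四百零三 (Chinese numeral) → 1×1000 + 4×100 + 3 = 1403 (decimal)
Convert 0b10111 (binary) → 16 + 4 + 2 + 1 = 23 (decimal)
Compute 1403 ÷ 23 = 61
Convert 61 (decimal) → 61 = 32 + 16 + 8 + 4 + 1 → 0b111101 (binary)
0b111101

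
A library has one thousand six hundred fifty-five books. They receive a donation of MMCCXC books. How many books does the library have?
Convert one thousand six hundred fifty-five (English words) → 1×1000 + 6×100 + 55 = 1655 (decimal)
Convert MMCCXC (Roman numeral) → 1000 + 1000 + 100 + 100 + 90 = 2290 (decimal)
Compute 1655 + 2290 = 3945
3945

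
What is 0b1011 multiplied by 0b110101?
Convert 0b1011 (binary) → 8 + 2 + 1 = 11 (decimal)
Convert 0b110101 (binary) → 32 + 16 + 4 + 1 = 53 (decimal)
Compute 11 × 53 = 583
583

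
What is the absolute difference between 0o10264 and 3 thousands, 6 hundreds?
Convert 0o10264 (octal) → 1×4096 + 2×64 + 6×8 + 4 = 4276 (decimal)
Convert 3 thousands, 6 hundreds (place-value notation) → 3×1000 + 6×100 = 3600 (decimal)
Compute |4276 - 3600| = 676
676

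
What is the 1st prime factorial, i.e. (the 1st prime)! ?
Convert the 1st prime (prime index) → 2 (decimal)
Compute 2! = 2
2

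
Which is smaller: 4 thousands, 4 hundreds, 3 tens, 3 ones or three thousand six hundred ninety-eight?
Convert 4 thousands, 4 hundreds, 3 tens, 3 ones (place-value notation) → 4×1000 + 4×100 + 3×10 + 3 = 4433 (decimal)
Convert three thousand six hundred ninety-eight (English words) → 3×1000 + 6×100 + 98 = 3698 (decimal)
Compare 4433 vs 3698: smaller = 3698
3698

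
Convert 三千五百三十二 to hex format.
Convert 三千五百三十二 (Chinese numeral) → 3×1000 + 5×100 + 3×10 + 2 = 3532 (decimal)
Convert 3532 (decimal) → 3532 = 13×256 + 12×16 + 12 → 0xDCC (hexadecimal)
0xDCC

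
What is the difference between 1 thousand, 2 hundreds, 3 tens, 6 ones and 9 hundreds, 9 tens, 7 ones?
Convert 1 thousand, 2 hundreds, 3 tens, 6 ones (place-value notation) → 1×1000 + 2×100 + 3×10 + 6 = 1236 (decimal)
Convert 9 hundreds, 9 tens, 7 ones (place-value notation) → 9×100 + 9×10 + 7 = 997 (decimal)
Difference: |1236 - 997| = 239
239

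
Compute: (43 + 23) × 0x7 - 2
Convert 0x7 (hexadecimal) → 7 (decimal)
Expression in decimal: (43 + 23) × 7 - 2
Parentheses first: 43 + 23 = 66
Multiply: 66 × 7 = 462
Subtract: 462 - 2 = 460
460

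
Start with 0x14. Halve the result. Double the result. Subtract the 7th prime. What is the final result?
Convert 0x14 (hexadecimal) → 1×16 + 4 = 20 (decimal)
Start: 20
20 ÷ 2 = 10
10 × 2 = 20
Convert the 7th prime (prime index) → 17 (decimal)
20 - 17 = 3
3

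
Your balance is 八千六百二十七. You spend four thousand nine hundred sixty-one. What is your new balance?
Convert 八千六百二十七 (Chinese numeral) → 8×1000 + 6×100 + 2×10 + 7 = 8627 (decimal)
Convert four thousand nine hundred sixty-one (English words) → 4×1000 + 9×100 + 61 = 4961 (decimal)
Compute 8627 - 4961 = 3666
3666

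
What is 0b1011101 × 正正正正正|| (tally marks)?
Convert 0b1011101 (binary) → 64 + 16 + 8 + 4 + 1 = 93 (decimal)
Convert 正正正正正|| (tally marks) → 5 + 5 + 5 + 5 + 5 + 2 = 27 (decimal)
Compute 93 × 27 = 2511
2511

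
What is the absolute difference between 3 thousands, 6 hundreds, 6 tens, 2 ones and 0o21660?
Convert 3 thousands, 6 hundreds, 6 tens, 2 ones (place-value notation) → 3×1000 + 6×100 + 6×10 + 2 = 3662 (decimal)
Convert 0o21660 (octal) → 2×4096 + 1×512 + 6×64 + 6×8 = 9136 (decimal)
Compute |3662 - 9136| = 5474
5474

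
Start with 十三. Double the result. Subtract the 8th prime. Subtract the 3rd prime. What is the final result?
Convert 十三 (Chinese numeral) → 1×10 + 3 = 13 (decimal)
Start: 13
13 × 2 = 26
Convert the 8th prime (prime index) → 19 (decimal)
26 - 19 = 7
Convert the 3rd prime (prime index) → 5 (decimal)
7 - 5 = 2
2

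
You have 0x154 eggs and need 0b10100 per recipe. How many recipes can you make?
Convert 0x154 (hexadecimal) → 1×256 + 5×16 + 4 = 340 (decimal)
Convert 0b10100 (binary) → 16 + 4 = 20 (decimal)
Compute 340 ÷ 20 = 17
17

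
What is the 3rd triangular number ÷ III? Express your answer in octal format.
Convert the 3rd triangular number (triangular index) → 3×4/2 = 6 (decimal)
Convert III (Roman numeral) → 1 + 1 + 1 = 3 (decimal)
Compute 6 ÷ 3 = 2
Convert 2 (decimal) → 0o2 (octal)
0o2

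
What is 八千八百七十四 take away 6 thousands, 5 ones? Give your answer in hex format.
Convert 八千八百七十四 (Chinese numeral) → 8×1000 + 8×100 + 7×10 + 4 = 8874 (decimal)
Convert 6 thousands, 5 ones (place-value notation) → 6×1000 + 5 = 6005 (decimal)
Compute 8874 - 6005 = 2869
Convert 2869 (decimal) → 2869 = 11×256 + 3×16 + 5 → 0xB35 (hexadecimal)
0xB35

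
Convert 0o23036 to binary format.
Convert 0o23036 (octal) → 2×4096 + 3×512 + 3×8 + 6 = 9758 (decimal)
Convert 9758 (decimal) → 9758 = 8192 + 1024 + 512 + 16 + 8 + 4 + 2 → 0b10011000011110 (binary)
0b10011000011110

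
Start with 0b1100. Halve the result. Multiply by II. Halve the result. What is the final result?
Convert 0b1100 (binary) → 8 + 4 = 12 (decimal)
Start: 12
12 ÷ 2 = 6
Convert II (Roman numeral) → 1 + 1 = 2 (decimal)
6 × 2 = 12
12 ÷ 2 = 6
6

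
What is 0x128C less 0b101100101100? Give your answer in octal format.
Convert 0x128C (hexadecimal) → 1×4096 + 2×256 + 8×16 + 12 = 4748 (decimal)
Convert 0b101100101100 (binary) → 2048 + 512 + 256 + 32 + 8 + 4 = 2860 (decimal)
Compute 4748 - 2860 = 1888
Convert 1888 (decimal) → 1888 = 3×512 + 5×64 + 4×8 → 0o3540 (octal)
0o3540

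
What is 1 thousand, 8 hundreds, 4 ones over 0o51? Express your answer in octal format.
Convert 1 thousand, 8 hundreds, 4 ones (place-value notation) → 1×1000 + 8×100 + 4 = 1804 (decimal)
Convert 0o51 (octal) → 5×8 + 1 = 41 (decimal)
Compute 1804 ÷ 41 = 44
Convert 44 (decimal) → 44 = 5×8 + 4 → 0o54 (octal)
0o54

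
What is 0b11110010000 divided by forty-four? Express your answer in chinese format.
Convert 0b11110010000 (binary) → 1024 + 512 + 256 + 128 + 16 = 1936 (decimal)
Convert forty-four (English words) → 44 (decimal)
Compute 1936 ÷ 44 = 44
Convert 44 (decimal) → 44 = 4×10 + 4 → 四十四 (Chinese numeral)
四十四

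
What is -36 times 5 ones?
Convert 5 ones (place-value notation) → 5 (decimal)
Compute -36 × 5 = -180
-180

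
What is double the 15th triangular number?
The 15th triangular number = 15×16/2 = 120
Compute 120 × 2 = 240
240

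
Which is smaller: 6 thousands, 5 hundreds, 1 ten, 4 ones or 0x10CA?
Convert 6 thousands, 5 hundreds, 1 ten, 4 ones (place-value notation) → 6×1000 + 5×100 + 1×10 + 4 = 6514 (decimal)
Convert 0x10CA (hexadecimal) → 1×4096 + 12×16 + 10 = 4298 (decimal)
Compare 6514 vs 4298: smaller = 4298
4298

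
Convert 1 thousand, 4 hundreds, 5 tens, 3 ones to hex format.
Convert 1 thousand, 4 hundreds, 5 tens, 3 ones (place-value notation) → 1×1000 + 4×100 + 5×10 + 3 = 1453 (decimal)
Convert 1453 (decimal) → 1453 = 5×256 + 10×16 + 13 → 0x5AD (hexadecimal)
0x5AD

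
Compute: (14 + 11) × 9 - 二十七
Convert 二十七 (Chinese numeral) → 2×10 + 7 = 27 (decimal)
Expression in decimal: (14 + 11) × 9 - 27
Parentheses first: 14 + 11 = 25
Multiply: 25 × 9 = 225
Subtract: 225 - 27 = 198
198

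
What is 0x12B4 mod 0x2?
Convert 0x12B4 (hexadecimal) → 1×4096 + 2×256 + 11×16 + 4 = 4788 (decimal)
Convert 0x2 (hexadecimal) → 2 (decimal)
Compute 4788 mod 2 = 0
0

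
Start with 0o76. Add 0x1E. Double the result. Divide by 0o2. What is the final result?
Convert 0o76 (octal) → 7×8 + 6 = 62 (decimal)
Start: 62
Convert 0x1E (hexadecimal) → 1×16 + 14 = 30 (decimal)
62 + 30 = 92
92 × 2 = 184
Convert 0o2 (octal) → 2 (decimal)
184 ÷ 2 = 92
92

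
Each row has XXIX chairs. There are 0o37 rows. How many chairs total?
Convert XXIX (Roman numeral) → 10 + 10 + 9 = 29 (decimal)
Convert 0o37 (octal) → 3×8 + 7 = 31 (decimal)
Compute 29 × 31 = 899
899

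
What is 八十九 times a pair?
Convert 八十九 (Chinese numeral) → 8×10 + 9 = 89 (decimal)
Convert a pair (colloquial) → 2 (decimal)
Compute 89 × 2 = 178
178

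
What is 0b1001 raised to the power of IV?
Convert 0b1001 (binary) → 8 + 1 = 9 (decimal)
Convert IV (Roman numeral) → 4 (decimal)
Compute 9 ^ 4 = 6561
6561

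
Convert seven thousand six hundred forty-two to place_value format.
Convert seven thousand six hundred forty-two (English words) → 7×1000 + 6×100 + 42 = 7642 (decimal)
Convert 7642 (decimal) → 7642 = 7×1000 + 6×100 + 4×10 + 2 → 7 thousands, 6 hundreds, 4 tens, 2 ones (place-value notation)
7 thousands, 6 hundreds, 4 tens, 2 ones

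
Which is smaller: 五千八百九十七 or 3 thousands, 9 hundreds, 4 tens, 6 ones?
Convert 五千八百九十七 (Chinese numeral) → 5×1000 + 8×100 + 9×10 + 7 = 5897 (decimal)
Convert 3 thousands, 9 hundreds, 4 tens, 6 ones (place-value notation) → 3×1000 + 9×100 + 4×10 + 6 = 3946 (decimal)
Compare 5897 vs 3946: smaller = 3946
3946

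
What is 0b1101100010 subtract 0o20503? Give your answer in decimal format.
Convert 0b1101100010 (binary) → 512 + 256 + 64 + 32 + 2 = 866 (decimal)
Convert 0o20503 (octal) → 2×4096 + 5×64 + 3 = 8515 (decimal)
Compute 866 - 8515 = -7649
-7649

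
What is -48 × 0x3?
Convert 0x3 (hexadecimal) → 3 (decimal)
Compute -48 × 3 = -144
-144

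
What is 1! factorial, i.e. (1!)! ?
Convert 1! (factorial) → 1 (decimal)
Compute 1! = 1
1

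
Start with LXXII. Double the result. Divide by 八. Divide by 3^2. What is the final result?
Convert LXXII (Roman numeral) → 50 + 10 + 10 + 1 + 1 = 72 (decimal)
Start: 72
72 × 2 = 144
Convert 八 (Chinese numeral) → 8 (decimal)
144 ÷ 8 = 18
Convert 3^2 (power) → 9 (decimal)
18 ÷ 9 = 2
2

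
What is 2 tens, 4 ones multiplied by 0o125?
Convert 2 tens, 4 ones (place-value notation) → 2×10 + 4 = 24 (decimal)
Convert 0o125 (octal) → 1×64 + 2×8 + 5 = 85 (decimal)
Compute 24 × 85 = 2040
2040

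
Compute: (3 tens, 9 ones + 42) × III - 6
Convert 3 tens, 9 ones (place-value notation) → 3×10 + 9 = 39 (decimal)
Convert III (Roman numeral) → 1 + 1 + 1 = 3 (decimal)
Expression in decimal: (39 + 42) × 3 - 6
Parentheses first: 39 + 42 = 81
Multiply: 81 × 3 = 243
Subtract: 243 - 6 = 237
237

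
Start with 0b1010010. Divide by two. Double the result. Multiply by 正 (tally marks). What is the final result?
Convert 0b1010010 (binary) → 64 + 16 + 2 = 82 (decimal)
Start: 82
Convert two (English words) → 2 (decimal)
82 ÷ 2 = 41
41 × 2 = 82
Convert 正 (tally marks) → 5 (decimal)
82 × 5 = 410
410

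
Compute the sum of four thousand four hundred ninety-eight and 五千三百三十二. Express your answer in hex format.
Convert four thousand four hundred ninety-eight (English words) → 4×1000 + 4×100 + 98 = 4498 (decimal)
Convert 五千三百三十二 (Chinese numeral) → 5×1000 + 3×100 + 3×10 + 2 = 5332 (decimal)
Compute 4498 + 5332 = 9830
Convert 9830 (decimal) → 9830 = 2×4096 + 6×256 + 6×16 + 6 → 0x2666 (hexadecimal)
0x2666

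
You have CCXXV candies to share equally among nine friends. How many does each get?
Convert CCXXV (Roman numeral) → 100 + 100 + 10 + 10 + 5 = 225 (decimal)
Convert nine (English words) → 9 (decimal)
Compute 225 ÷ 9 = 25
25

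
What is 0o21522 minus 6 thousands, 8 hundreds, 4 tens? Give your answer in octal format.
Convert 0o21522 (octal) → 2×4096 + 1×512 + 5×64 + 2×8 + 2 = 9042 (decimal)
Convert 6 thousands, 8 hundreds, 4 tens (place-value notation) → 6×1000 + 8×100 + 4×10 = 6840 (decimal)
Compute 9042 - 6840 = 2202
Convert 2202 (decimal) → 2202 = 4×512 + 2×64 + 3×8 + 2 → 0o4232 (octal)
0o4232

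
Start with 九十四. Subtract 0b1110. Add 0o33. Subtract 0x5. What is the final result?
Convert 九十四 (Chinese numeral) → 9×10 + 4 = 94 (decimal)
Start: 94
Convert 0b1110 (binary) → 8 + 4 + 2 = 14 (decimal)
94 - 14 = 80
Convert 0o33 (octal) → 3×8 + 3 = 27 (decimal)
80 + 27 = 107
Convert 0x5 (hexadecimal) → 5 (decimal)
107 - 5 = 102
102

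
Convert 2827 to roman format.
Convert 2827 (decimal) → 2827 = 1000 + 1000 + 500 + 100 + 100 + 100 + 10 + 10 + 5 + 1 + 1 → MMDCCCXXVII (Roman numeral)
MMDCCCXXVII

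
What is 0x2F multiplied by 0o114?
Convert 0x2F (hexadecimal) → 2×16 + 15 = 47 (decimal)
Convert 0o114 (octal) → 1×64 + 1×8 + 4 = 76 (decimal)
Compute 47 × 76 = 3572
3572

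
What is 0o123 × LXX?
Convert 0o123 (octal) → 1×64 + 2×8 + 3 = 83 (decimal)
Convert LXX (Roman numeral) → 50 + 10 + 10 = 70 (decimal)
Compute 83 × 70 = 5810
5810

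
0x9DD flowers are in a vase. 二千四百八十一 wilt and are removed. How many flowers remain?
Convert 0x9DD (hexadecimal) → 9×256 + 13×16 + 13 = 2525 (decimal)
Convert 二千四百八十一 (Chinese numeral) → 2×1000 + 4×100 + 8×10 + 1 = 2481 (decimal)
Compute 2525 - 2481 = 44
44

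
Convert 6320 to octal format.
Convert 6320 (decimal) → 6320 = 1×4096 + 4×512 + 2×64 + 6×8 → 0o14260 (octal)
0o14260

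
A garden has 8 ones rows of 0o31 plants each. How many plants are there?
Convert 0o31 (octal) → 3×8 + 1 = 25 (decimal)
Convert 8 ones (place-value notation) → 8 (decimal)
Compute 25 × 8 = 200
200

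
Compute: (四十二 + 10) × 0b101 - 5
Convert 四十二 (Chinese numeral) → 4×10 + 2 = 42 (decimal)
Convert 0b101 (binary) → 4 + 1 = 5 (decimal)
Expression in decimal: (42 + 10) × 5 - 5
Parentheses first: 42 + 10 = 52
Multiply: 52 × 5 = 260
Subtract: 260 - 5 = 255
255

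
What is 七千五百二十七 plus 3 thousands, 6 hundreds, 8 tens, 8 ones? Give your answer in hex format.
Convert 七千五百二十七 (Chinese numeral) → 7×1000 + 5×100 + 2×10 + 7 = 7527 (decimal)
Convert 3 thousands, 6 hundreds, 8 tens, 8 ones (place-value notation) → 3×1000 + 6×100 + 8×10 + 8 = 3688 (decimal)
Compute 7527 + 3688 = 11215
Convert 11215 (decimal) → 11215 = 2×4096 + 11×256 + 12×16 + 15 → 0x2BCF (hexadecimal)
0x2BCF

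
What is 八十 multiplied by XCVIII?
Convert 八十 (Chinese numeral) → 8×10 = 80 (decimal)
Convert XCVIII (Roman numeral) → 90 + 5 + 1 + 1 + 1 = 98 (decimal)
Compute 80 × 98 = 7840
7840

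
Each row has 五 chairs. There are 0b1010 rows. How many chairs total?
Convert 五 (Chinese numeral) → 5 (decimal)
Convert 0b1010 (binary) → 8 + 2 = 10 (decimal)
Compute 5 × 10 = 50
50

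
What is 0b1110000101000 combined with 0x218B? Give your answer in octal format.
Convert 0b1110000101000 (binary) → 4096 + 2048 + 1024 + 32 + 8 = 7208 (decimal)
Convert 0x218B (hexadecimal) → 2×4096 + 1×256 + 8×16 + 11 = 8587 (decimal)
Compute 7208 + 8587 = 15795
Convert 15795 (decimal) → 15795 = 3×4096 + 6×512 + 6×64 + 6×8 + 3 → 0o36663 (octal)
0o36663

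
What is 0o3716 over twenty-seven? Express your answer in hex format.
Convert 0o3716 (octal) → 3×512 + 7×64 + 1×8 + 6 = 1998 (decimal)
Convert twenty-seven (English words) → 27 (decimal)
Compute 1998 ÷ 27 = 74
Convert 74 (decimal) → 74 = 4×16 + 10 → 0x4A (hexadecimal)
0x4A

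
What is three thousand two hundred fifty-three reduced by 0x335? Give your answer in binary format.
Convert three thousand two hundred fifty-three (English words) → 3×1000 + 2×100 + 53 = 3253 (decimal)
Convert 0x335 (hexadecimal) → 3×256 + 3×16 + 5 = 821 (decimal)
Compute 3253 - 821 = 2432
Convert 2432 (decimal) → 2432 = 2048 + 256 + 128 → 0b100110000000 (binary)
0b100110000000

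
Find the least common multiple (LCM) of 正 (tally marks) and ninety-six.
Convert 正 (tally marks) → 5 (decimal)
Convert ninety-six (English words) → 96 (decimal)
Compute lcm(5, 96) = 480
480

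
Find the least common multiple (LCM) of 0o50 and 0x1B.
Convert 0o50 (octal) → 5×8 = 40 (decimal)
Convert 0x1B (hexadecimal) → 1×16 + 11 = 27 (decimal)
Compute lcm(40, 27) = 1080
1080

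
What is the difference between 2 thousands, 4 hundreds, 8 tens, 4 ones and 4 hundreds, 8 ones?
Convert 2 thousands, 4 hundreds, 8 tens, 4 ones (place-value notation) → 2×1000 + 4×100 + 8×10 + 4 = 2484 (decimal)
Convert 4 hundreds, 8 ones (place-value notation) → 4×100 + 8 = 408 (decimal)
Difference: |2484 - 408| = 2076
2076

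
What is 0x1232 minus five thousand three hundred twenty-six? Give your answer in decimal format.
Convert 0x1232 (hexadecimal) → 1×4096 + 2×256 + 3×16 + 2 = 4658 (decimal)
Convert five thousand three hundred twenty-six (English words) → 5×1000 + 3×100 + 26 = 5326 (decimal)
Compute 4658 - 5326 = -668
-668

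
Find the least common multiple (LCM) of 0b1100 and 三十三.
Convert 0b1100 (binary) → 8 + 4 = 12 (decimal)
Convert 三十三 (Chinese numeral) → 3×10 + 3 = 33 (decimal)
Compute lcm(12, 33) = 132
132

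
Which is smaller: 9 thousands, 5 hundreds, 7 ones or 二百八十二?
Convert 9 thousands, 5 hundreds, 7 ones (place-value notation) → 9×1000 + 5×100 + 7 = 9507 (decimal)
Convert 二百八十二 (Chinese numeral) → 2×100 + 8×10 + 2 = 282 (decimal)
Compare 9507 vs 282: smaller = 282
282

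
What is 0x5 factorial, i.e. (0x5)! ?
Convert 0x5 (hexadecimal) → 5 (decimal)
Compute 5! = 120
120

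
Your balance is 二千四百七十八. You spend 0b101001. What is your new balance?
Convert 二千四百七十八 (Chinese numeral) → 2×1000 + 4×100 + 7×10 + 8 = 2478 (decimal)
Convert 0b101001 (binary) → 32 + 8 + 1 = 41 (decimal)
Compute 2478 - 41 = 2437
2437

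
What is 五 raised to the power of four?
Convert 五 (Chinese numeral) → 5 (decimal)
Convert four (English words) → 4 (decimal)
Compute 5 ^ 4 = 625
625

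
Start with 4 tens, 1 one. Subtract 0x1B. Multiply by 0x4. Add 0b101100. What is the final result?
Convert 4 tens, 1 one (place-value notation) → 4×10 + 1 = 41 (decimal)
Start: 41
Convert 0x1B (hexadecimal) → 1×16 + 11 = 27 (decimal)
41 - 27 = 14
Convert 0x4 (hexadecimal) → 4 (decimal)
14 × 4 = 56
Convert 0b101100 (binary) → 32 + 8 + 4 = 44 (decimal)
56 + 44 = 100
100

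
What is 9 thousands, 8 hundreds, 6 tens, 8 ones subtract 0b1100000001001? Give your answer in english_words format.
Convert 9 thousands, 8 hundreds, 6 tens, 8 ones (place-value notation) → 9×1000 + 8×100 + 6×10 + 8 = 9868 (decimal)
Convert 0b1100000001001 (binary) → 4096 + 2048 + 8 + 1 = 6153 (decimal)
Compute 9868 - 6153 = 3715
Convert 3715 (decimal) → 3715 = 3×1000 + 7×100 + 15 → three thousand seven hundred fifteen (English words)
three thousand seven hundred fifteen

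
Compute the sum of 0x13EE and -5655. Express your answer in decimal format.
Convert 0x13EE (hexadecimal) → 1×4096 + 3×256 + 14×16 + 14 = 5102 (decimal)
Compute 5102 + -5655 = -553
-553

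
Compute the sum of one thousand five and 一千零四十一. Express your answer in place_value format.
Convert one thousand five (English words) → 1×1000 + 5 = 1005 (decimal)
Convert 一千零四十一 (Chinese numeral) → 1×1000 + 4×10 + 1 = 1041 (decimal)
Compute 1005 + 1041 = 2046
Convert 2046 (decimal) → 2046 = 2×1000 + 4×10 + 6 → 2 thousands, 4 tens, 6 ones (place-value notation)
2 thousands, 4 tens, 6 ones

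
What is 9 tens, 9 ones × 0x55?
Convert 9 tens, 9 ones (place-value notation) → 9×10 + 9 = 99 (decimal)
Convert 0x55 (hexadecimal) → 5×16 + 5 = 85 (decimal)
Compute 99 × 85 = 8415
8415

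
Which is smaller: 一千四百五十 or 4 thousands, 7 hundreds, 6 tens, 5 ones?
Convert 一千四百五十 (Chinese numeral) → 1×1000 + 4×100 + 5×10 = 1450 (decimal)
Convert 4 thousands, 7 hundreds, 6 tens, 5 ones (place-value notation) → 4×1000 + 7×100 + 6×10 + 5 = 4765 (decimal)
Compare 1450 vs 4765: smaller = 1450
1450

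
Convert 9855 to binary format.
Convert 9855 (decimal) → 9855 = 8192 + 1024 + 512 + 64 + 32 + 16 + 8 + 4 + 2 + 1 → 0b10011001111111 (binary)
0b10011001111111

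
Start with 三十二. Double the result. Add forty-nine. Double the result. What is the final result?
Convert 三十二 (Chinese numeral) → 3×10 + 2 = 32 (decimal)
Start: 32
32 × 2 = 64
Convert forty-nine (English words) → 49 (decimal)
64 + 49 = 113
113 × 2 = 226
226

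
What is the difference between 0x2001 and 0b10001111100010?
Convert 0x2001 (hexadecimal) → 2×4096 + 1 = 8193 (decimal)
Convert 0b10001111100010 (binary) → 8192 + 512 + 256 + 128 + 64 + 32 + 2 = 9186 (decimal)
Difference: |8193 - 9186| = 993
993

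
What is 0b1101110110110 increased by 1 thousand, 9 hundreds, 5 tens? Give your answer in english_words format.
Convert 0b1101110110110 (binary) → 4096 + 2048 + 512 + 256 + 128 + 32 + 16 + 4 + 2 = 7094 (decimal)
Convert 1 thousand, 9 hundreds, 5 tens (place-value notation) → 1×1000 + 9×100 + 5×10 = 1950 (decimal)
Compute 7094 + 1950 = 9044
Convert 9044 (decimal) → 9044 = 9×1000 + 44 → nine thousand forty-four (English words)
nine thousand forty-four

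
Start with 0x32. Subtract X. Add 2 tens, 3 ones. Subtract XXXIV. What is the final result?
Convert 0x32 (hexadecimal) → 3×16 + 2 = 50 (decimal)
Start: 50
Convert X (Roman numeral) → 10 (decimal)
50 - 10 = 40
Convert 2 tens, 3 ones (place-value notation) → 2×10 + 3 = 23 (decimal)
40 + 23 = 63
Convert XXXIV (Roman numeral) → 10 + 10 + 10 + 4 = 34 (decimal)
63 - 34 = 29
29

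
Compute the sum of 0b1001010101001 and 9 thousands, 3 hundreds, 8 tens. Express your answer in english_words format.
Convert 0b1001010101001 (binary) → 4096 + 512 + 128 + 32 + 8 + 1 = 4777 (decimal)
Convert 9 thousands, 3 hundreds, 8 tens (place-value notation) → 9×1000 + 3×100 + 8×10 = 9380 (decimal)
Compute 4777 + 9380 = 14157
Convert 14157 (decimal) → 14157 = 14×1000 + 1×100 + 57 → fourteen thousand one hundred fifty-seven (English words)
fourteen thousand one hundred fifty-seven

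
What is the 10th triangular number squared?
The 10th triangular number = 10×11/2 = 55
Compute 55² = 55 × 55 = 3025
3025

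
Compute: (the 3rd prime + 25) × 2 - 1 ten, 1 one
Convert the 3rd prime (prime index) → 5 (decimal)
Convert 1 ten, 1 one (place-value notation) → 1×10 + 1 = 11 (decimal)
Expression in decimal: (5 + 25) × 2 - 11
Parentheses first: 5 + 25 = 30
Multiply: 30 × 2 = 60
Subtract: 60 - 11 = 49
49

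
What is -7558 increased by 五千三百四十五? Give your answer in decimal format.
Convert 五千三百四十五 (Chinese numeral) → 5×1000 + 3×100 + 4×10 + 5 = 5345 (decimal)
Compute -7558 + 5345 = -2213
-2213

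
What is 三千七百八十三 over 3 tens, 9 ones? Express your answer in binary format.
Convert 三千七百八十三 (Chinese numeral) → 3×1000 + 7×100 + 8×10 + 3 = 3783 (decimal)
Convert 3 tens, 9 ones (place-value notation) → 3×10 + 9 = 39 (decimal)
Compute 3783 ÷ 39 = 97
Convert 97 (decimal) → 97 = 64 + 32 + 1 → 0b1100001 (binary)
0b1100001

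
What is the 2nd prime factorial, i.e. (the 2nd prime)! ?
Convert the 2nd prime (prime index) → 3 (decimal)
Compute 3! = 6
6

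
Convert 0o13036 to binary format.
Convert 0o13036 (octal) → 1×4096 + 3×512 + 3×8 + 6 = 5662 (decimal)
Convert 5662 (decimal) → 5662 = 4096 + 1024 + 512 + 16 + 8 + 4 + 2 → 0b1011000011110 (binary)
0b1011000011110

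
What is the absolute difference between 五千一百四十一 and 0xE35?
Convert 五千一百四十一 (Chinese numeral) → 5×1000 + 1×100 + 4×10 + 1 = 5141 (decimal)
Convert 0xE35 (hexadecimal) → 14×256 + 3×16 + 5 = 3637 (decimal)
Compute |5141 - 3637| = 1504
1504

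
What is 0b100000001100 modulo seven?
Convert 0b100000001100 (binary) → 2048 + 8 + 4 = 2060 (decimal)
Convert seven (English words) → 7 (decimal)
Compute 2060 mod 7 = 2
2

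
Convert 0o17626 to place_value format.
Convert 0o17626 (octal) → 1×4096 + 7×512 + 6×64 + 2×8 + 6 = 8086 (decimal)
Convert 8086 (decimal) → 8086 = 8×1000 + 8×10 + 6 → 8 thousands, 8 tens, 6 ones (place-value notation)
8 thousands, 8 tens, 6 ones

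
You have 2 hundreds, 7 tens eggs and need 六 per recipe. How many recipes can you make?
Convert 2 hundreds, 7 tens (place-value notation) → 2×100 + 7×10 = 270 (decimal)
Convert 六 (Chinese numeral) → 6 (decimal)
Compute 270 ÷ 6 = 45
45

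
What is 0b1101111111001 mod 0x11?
Convert 0b1101111111001 (binary) → 4096 + 2048 + 512 + 256 + 128 + 64 + 32 + 16 + 8 + 1 = 7161 (decimal)
Convert 0x11 (hexadecimal) → 1×16 + 1 = 17 (decimal)
Compute 7161 mod 17 = 4
4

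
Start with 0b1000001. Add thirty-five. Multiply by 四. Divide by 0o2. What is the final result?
Convert 0b1000001 (binary) → 64 + 1 = 65 (decimal)
Start: 65
Convert thirty-five (English words) → 35 (decimal)
65 + 35 = 100
Convert 四 (Chinese numeral) → 4 (decimal)
100 × 4 = 400
Convert 0o2 (octal) → 2 (decimal)
400 ÷ 2 = 200
200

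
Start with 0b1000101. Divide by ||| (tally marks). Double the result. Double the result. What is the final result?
Convert 0b1000101 (binary) → 64 + 4 + 1 = 69 (decimal)
Start: 69
Convert ||| (tally marks) → 3 (decimal)
69 ÷ 3 = 23
23 × 2 = 46
46 × 2 = 92
92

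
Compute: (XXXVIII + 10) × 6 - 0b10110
Convert XXXVIII (Roman numeral) → 10 + 10 + 10 + 5 + 1 + 1 + 1 = 38 (decimal)
Convert 0b10110 (binary) → 16 + 4 + 2 = 22 (decimal)
Expression in decimal: (38 + 10) × 6 - 22
Parentheses first: 38 + 10 = 48
Multiply: 48 × 6 = 288
Subtract: 288 - 22 = 266
266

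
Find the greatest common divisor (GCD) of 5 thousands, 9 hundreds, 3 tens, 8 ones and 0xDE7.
Convert 5 thousands, 9 hundreds, 3 tens, 8 ones (place-value notation) → 5×1000 + 9×100 + 3×10 + 8 = 5938 (decimal)
Convert 0xDE7 (hexadecimal) → 13×256 + 14×16 + 7 = 3559 (decimal)
Compute gcd(5938, 3559) = 1
1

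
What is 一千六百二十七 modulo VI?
Convert 一千六百二十七 (Chinese numeral) → 1×1000 + 6×100 + 2×10 + 7 = 1627 (decimal)
Convert VI (Roman numeral) → 5 + 1 = 6 (decimal)
Compute 1627 mod 6 = 1
1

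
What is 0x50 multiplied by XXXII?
Convert 0x50 (hexadecimal) → 5×16 = 80 (decimal)
Convert XXXII (Roman numeral) → 10 + 10 + 10 + 1 + 1 = 32 (decimal)
Compute 80 × 32 = 2560
2560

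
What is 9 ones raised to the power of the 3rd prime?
Convert 9 ones (place-value notation) → 9 (decimal)
Convert the 3rd prime (prime index) → 5 (decimal)
Compute 9 ^ 5 = 59049
59049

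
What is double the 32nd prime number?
The 32nd prime number = 131
Compute 131 × 2 = 262
262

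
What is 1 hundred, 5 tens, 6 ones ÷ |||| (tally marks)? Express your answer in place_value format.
Convert 1 hundred, 5 tens, 6 ones (place-value notation) → 1×100 + 5×10 + 6 = 156 (decimal)
Convert |||| (tally marks) → 4 (decimal)
Compute 156 ÷ 4 = 39
Convert 39 (decimal) → 39 = 3×10 + 9 → 3 tens, 9 ones (place-value notation)
3 tens, 9 ones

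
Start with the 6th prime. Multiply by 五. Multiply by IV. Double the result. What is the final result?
Convert the 6th prime (prime index) → 13 (decimal)
Start: 13
Convert 五 (Chinese numeral) → 5 (decimal)
13 × 5 = 65
Convert IV (Roman numeral) → 4 (decimal)
65 × 4 = 260
260 × 2 = 520
520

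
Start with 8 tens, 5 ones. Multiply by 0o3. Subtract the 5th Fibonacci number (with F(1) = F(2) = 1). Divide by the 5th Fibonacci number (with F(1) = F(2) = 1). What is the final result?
Convert 8 tens, 5 ones (place-value notation) → 8×10 + 5 = 85 (decimal)
Start: 85
Convert 0o3 (octal) → 3 (decimal)
85 × 3 = 255
Convert the 5th Fibonacci number (with F(1) = F(2) = 1) (Fibonacci index) → 1, 1, 2, 3, 5 → 5 (decimal)
255 - 5 = 250
Convert the 5th Fibonacci number (with F(1) = F(2) = 1) (Fibonacci index) → 1, 1, 2, 3, 5 → 5 (decimal)
250 ÷ 5 = 50
50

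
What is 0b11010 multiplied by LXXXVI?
Convert 0b11010 (binary) → 16 + 8 + 2 = 26 (decimal)
Convert LXXXVI (Roman numeral) → 50 + 10 + 10 + 10 + 5 + 1 = 86 (decimal)
Compute 26 × 86 = 2236
2236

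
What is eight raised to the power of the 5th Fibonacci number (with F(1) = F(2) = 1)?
Convert eight (English words) → 8 (decimal)
Convert the 5th Fibonacci number (with F(1) = F(2) = 1) (Fibonacci index) → 1, 1, 2, 3, 5 → 5 (decimal)
Compute 8 ^ 5 = 32768
32768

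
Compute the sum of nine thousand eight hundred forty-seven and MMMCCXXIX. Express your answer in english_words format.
Convert nine thousand eight hundred forty-seven (English words) → 9×1000 + 8×100 + 47 = 9847 (decimal)
Convert MMMCCXXIX (Roman numeral) → 1000 + 1000 + 1000 + 100 + 100 + 10 + 10 + 9 = 3229 (decimal)
Compute 9847 + 3229 = 13076
Convert 13076 (decimal) → 13076 = 13×1000 + 76 → thirteen thousand seventy-six (English words)
thirteen thousand seventy-six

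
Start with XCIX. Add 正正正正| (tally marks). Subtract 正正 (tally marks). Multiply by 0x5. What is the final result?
Convert XCIX (Roman numeral) → 90 + 9 = 99 (decimal)
Start: 99
Convert 正正正正| (tally marks) → 5 + 5 + 5 + 5 + 1 = 21 (decimal)
99 + 21 = 120
Convert 正正 (tally marks) → 5 + 5 = 10 (decimal)
120 - 10 = 110
Convert 0x5 (hexadecimal) → 5 (decimal)
110 × 5 = 550
550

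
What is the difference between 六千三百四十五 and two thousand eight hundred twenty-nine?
Convert 六千三百四十五 (Chinese numeral) → 6×1000 + 3×100 + 4×10 + 5 = 6345 (decimal)
Convert two thousand eight hundred twenty-nine (English words) → 2×1000 + 8×100 + 29 = 2829 (decimal)
Difference: |6345 - 2829| = 3516
3516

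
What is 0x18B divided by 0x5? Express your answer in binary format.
Convert 0x18B (hexadecimal) → 1×256 + 8×16 + 11 = 395 (decimal)
Convert 0x5 (hexadecimal) → 5 (decimal)
Compute 395 ÷ 5 = 79
Convert 79 (decimal) → 79 = 64 + 8 + 4 + 2 + 1 → 0b1001111 (binary)
0b1001111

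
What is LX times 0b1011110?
Convert LX (Roman numeral) → 50 + 10 = 60 (decimal)
Convert 0b1011110 (binary) → 64 + 16 + 8 + 4 + 2 = 94 (decimal)
Compute 60 × 94 = 5640
5640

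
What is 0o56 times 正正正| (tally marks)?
Convert 0o56 (octal) → 5×8 + 6 = 46 (decimal)
Convert 正正正| (tally marks) → 5 + 5 + 5 + 1 = 16 (decimal)
Compute 46 × 16 = 736
736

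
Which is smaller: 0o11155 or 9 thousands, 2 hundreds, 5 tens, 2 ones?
Convert 0o11155 (octal) → 1×4096 + 1×512 + 1×64 + 5×8 + 5 = 4717 (decimal)
Convert 9 thousands, 2 hundreds, 5 tens, 2 ones (place-value notation) → 9×1000 + 2×100 + 5×10 + 2 = 9252 (decimal)
Compare 4717 vs 9252: smaller = 4717
4717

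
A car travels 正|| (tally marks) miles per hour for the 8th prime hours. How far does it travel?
Convert 正|| (tally marks) → 5 + 2 = 7 (decimal)
Convert the 8th prime (prime index) → 19 (decimal)
Compute 7 × 19 = 133
133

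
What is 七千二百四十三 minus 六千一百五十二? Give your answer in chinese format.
Convert 七千二百四十三 (Chinese numeral) → 7×1000 + 2×100 + 4×10 + 3 = 7243 (decimal)
Convert 六千一百五十二 (Chinese numeral) → 6×1000 + 1×100 + 5×10 + 2 = 6152 (decimal)
Compute 7243 - 6152 = 1091
Convert 1091 (decimal) → 1091 = 1×1000 + 9×10 + 1 → 一千零九十一 (Chinese numeral)
一千零九十一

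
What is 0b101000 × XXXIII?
Convert 0b101000 (binary) → 32 + 8 = 40 (decimal)
Convert XXXIII (Roman numeral) → 10 + 10 + 10 + 1 + 1 + 1 = 33 (decimal)
Compute 40 × 33 = 1320
1320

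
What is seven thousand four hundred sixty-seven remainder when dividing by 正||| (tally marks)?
Convert seven thousand four hundred sixty-seven (English words) → 7×1000 + 4×100 + 67 = 7467 (decimal)
Convert 正||| (tally marks) → 5 + 3 = 8 (decimal)
Compute 7467 mod 8 = 3
3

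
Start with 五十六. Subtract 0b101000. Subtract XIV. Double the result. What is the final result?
Convert 五十六 (Chinese numeral) → 5×10 + 6 = 56 (decimal)
Start: 56
Convert 0b101000 (binary) → 32 + 8 = 40 (decimal)
56 - 40 = 16
Convert XIV (Roman numeral) → 10 + 4 = 14 (decimal)
16 - 14 = 2
2 × 2 = 4
4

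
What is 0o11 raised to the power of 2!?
Convert 0o11 (octal) → 1×8 + 1 = 9 (decimal)
Convert 2! (factorial) → 2 (decimal)
Compute 9 ^ 2 = 81
81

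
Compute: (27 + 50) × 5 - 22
Parentheses first: 27 + 50 = 77
Multiply: 77 × 5 = 385
Subtract: 385 - 22 = 363
363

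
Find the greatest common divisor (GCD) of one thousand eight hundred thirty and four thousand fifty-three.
Convert one thousand eight hundred thirty (English words) → 1×1000 + 8×100 + 30 = 1830 (decimal)
Convert four thousand fifty-three (English words) → 4×1000 + 53 = 4053 (decimal)
Compute gcd(1830, 4053) = 3
3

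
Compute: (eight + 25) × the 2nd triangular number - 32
Convert eight (English words) → 8 (decimal)
Convert the 2nd triangular number (triangular index) → 2×3/2 = 3 (decimal)
Expression in decimal: (8 + 25) × 3 - 32
Parentheses first: 8 + 25 = 33
Multiply: 33 × 3 = 99
Subtract: 99 - 32 = 67
67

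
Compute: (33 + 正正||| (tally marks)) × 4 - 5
Convert 正正||| (tally marks) → 5 + 5 + 3 = 13 (decimal)
Expression in decimal: (33 + 13) × 4 - 5
Parentheses first: 33 + 13 = 46
Multiply: 46 × 4 = 184
Subtract: 184 - 5 = 179
179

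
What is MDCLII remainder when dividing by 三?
Convert MDCLII (Roman numeral) → 1000 + 500 + 100 + 50 + 1 + 1 = 1652 (decimal)
Convert 三 (Chinese numeral) → 3 (decimal)
Compute 1652 mod 3 = 2
2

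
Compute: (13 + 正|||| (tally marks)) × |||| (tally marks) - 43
Convert 正|||| (tally marks) → 5 + 4 = 9 (decimal)
Convert |||| (tally marks) → 4 (decimal)
Expression in decimal: (13 + 9) × 4 - 43
Parentheses first: 13 + 9 = 22
Multiply: 22 × 4 = 88
Subtract: 88 - 43 = 45
45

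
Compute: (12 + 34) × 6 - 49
Parentheses first: 12 + 34 = 46
Multiply: 46 × 6 = 276
Subtract: 276 - 49 = 227
227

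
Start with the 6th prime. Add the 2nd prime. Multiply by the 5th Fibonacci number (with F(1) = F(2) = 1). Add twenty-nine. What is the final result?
Convert the 6th prime (prime index) → 13 (decimal)
Start: 13
Convert the 2nd prime (prime index) → 3 (decimal)
13 + 3 = 16
Convert the 5th Fibonacci number (with F(1) = F(2) = 1) (Fibonacci index) → 1, 1, 2, 3, 5 → 5 (decimal)
16 × 5 = 80
Convert twenty-nine (English words) → 29 (decimal)
80 + 29 = 109
109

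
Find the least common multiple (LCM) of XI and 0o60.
Convert XI (Roman numeral) → 10 + 1 = 11 (decimal)
Convert 0o60 (octal) → 6×8 = 48 (decimal)
Compute lcm(11, 48) = 528
528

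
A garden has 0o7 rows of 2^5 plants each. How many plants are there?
Convert 2^5 (power) → 32 (decimal)
Convert 0o7 (octal) → 7 (decimal)
Compute 32 × 7 = 224
224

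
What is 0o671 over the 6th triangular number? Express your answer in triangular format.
Convert 0o671 (octal) → 6×64 + 7×8 + 1 = 441 (decimal)
Convert the 6th triangular number (triangular index) → 6×7/2 = 21 (decimal)
Compute 441 ÷ 21 = 21
Convert 21 (decimal) → 21 = 6×7/2 → the 6th triangular number (triangular index)
the 6th triangular number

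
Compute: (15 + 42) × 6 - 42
Parentheses first: 15 + 42 = 57
Multiply: 57 × 6 = 342
Subtract: 342 - 42 = 300
300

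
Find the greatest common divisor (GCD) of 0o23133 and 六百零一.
Convert 0o23133 (octal) → 2×4096 + 3×512 + 1×64 + 3×8 + 3 = 9819 (decimal)
Convert 六百零一 (Chinese numeral) → 6×100 + 1 = 601 (decimal)
Compute gcd(9819, 601) = 1
1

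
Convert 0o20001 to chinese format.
Convert 0o20001 (octal) → 2×4096 + 1 = 8193 (decimal)
Convert 8193 (decimal) → 8193 = 8×1000 + 1×100 + 9×10 + 3 → 八千一百九十三 (Chinese numeral)
八千一百九十三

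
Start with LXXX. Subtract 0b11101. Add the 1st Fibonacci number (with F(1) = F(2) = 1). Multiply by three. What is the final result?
Convert LXXX (Roman numeral) → 50 + 10 + 10 + 10 = 80 (decimal)
Start: 80
Convert 0b11101 (binary) → 16 + 8 + 4 + 1 = 29 (decimal)
80 - 29 = 51
Convert the 1st Fibonacci number (with F(1) = F(2) = 1) (Fibonacci index) → 1 (decimal)
51 + 1 = 52
Convert three (English words) → 3 (decimal)
52 × 3 = 156
156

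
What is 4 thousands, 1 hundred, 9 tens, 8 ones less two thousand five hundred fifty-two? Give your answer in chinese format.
Convert 4 thousands, 1 hundred, 9 tens, 8 ones (place-value notation) → 4×1000 + 1×100 + 9×10 + 8 = 4198 (decimal)
Convert two thousand five hundred fifty-two (English words) → 2×1000 + 5×100 + 52 = 2552 (decimal)
Compute 4198 - 2552 = 1646
Convert 1646 (decimal) → 1646 = 1×1000 + 6×100 + 4×10 + 6 → 一千六百四十六 (Chinese numeral)
一千六百四十六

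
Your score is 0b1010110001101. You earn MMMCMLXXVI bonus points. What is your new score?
Convert 0b1010110001101 (binary) → 4096 + 1024 + 256 + 128 + 8 + 4 + 1 = 5517 (decimal)
Convert MMMCMLXXVI (Roman numeral) → 1000 + 1000 + 1000 + 900 + 50 + 10 + 10 + 5 + 1 = 3976 (decimal)
Compute 5517 + 3976 = 9493
9493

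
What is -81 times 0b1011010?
Convert 0b1011010 (binary) → 64 + 16 + 8 + 2 = 90 (decimal)
Compute -81 × 90 = -7290
-7290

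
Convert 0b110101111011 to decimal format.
Convert 0b110101111011 (binary) → 2048 + 1024 + 256 + 64 + 32 + 16 + 8 + 2 + 1 = 3451 (decimal)
3451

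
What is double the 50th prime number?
The 50th prime number = 229
Compute 229 × 2 = 458
458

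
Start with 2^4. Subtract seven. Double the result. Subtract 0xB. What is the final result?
Convert 2^4 (power) → 16 (decimal)
Start: 16
Convert seven (English words) → 7 (decimal)
16 - 7 = 9
9 × 2 = 18
Convert 0xB (hexadecimal) → 11 (decimal)
18 - 11 = 7
7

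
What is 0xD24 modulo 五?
Convert 0xD24 (hexadecimal) → 13×256 + 2×16 + 4 = 3364 (decimal)
Convert 五 (Chinese numeral) → 5 (decimal)
Compute 3364 mod 5 = 4
4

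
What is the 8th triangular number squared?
The 8th triangular number = 8×9/2 = 36
Compute 36² = 36 × 36 = 1296
1296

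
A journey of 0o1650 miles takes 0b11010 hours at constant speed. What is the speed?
Convert 0o1650 (octal) → 1×512 + 6×64 + 5×8 = 936 (decimal)
Convert 0b11010 (binary) → 16 + 8 + 2 = 26 (decimal)
Compute 936 ÷ 26 = 36
36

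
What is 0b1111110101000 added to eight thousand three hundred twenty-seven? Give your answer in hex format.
Convert 0b1111110101000 (binary) → 4096 + 2048 + 1024 + 512 + 256 + 128 + 32 + 8 = 8104 (decimal)
Convert eight thousand three hundred twenty-seven (English words) → 8×1000 + 3×100 + 27 = 8327 (decimal)
Compute 8104 + 8327 = 16431
Convert 16431 (decimal) → 16431 = 4×4096 + 2×16 + 15 → 0x402F (hexadecimal)
0x402F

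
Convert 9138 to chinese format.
Convert 9138 (decimal) → 9138 = 9×1000 + 1×100 + 3×10 + 8 → 九千一百三十八 (Chinese numeral)
九千一百三十八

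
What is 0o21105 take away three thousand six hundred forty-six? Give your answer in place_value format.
Convert 0o21105 (octal) → 2×4096 + 1×512 + 1×64 + 5 = 8773 (decimal)
Convert three thousand six hundred forty-six (English words) → 3×1000 + 6×100 + 46 = 3646 (decimal)
Compute 8773 - 3646 = 5127
Convert 5127 (decimal) → 5127 = 5×1000 + 1×100 + 2×10 + 7 → 5 thousands, 1 hundred, 2 tens, 7 ones (place-value notation)
5 thousands, 1 hundred, 2 tens, 7 ones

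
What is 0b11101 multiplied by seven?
Convert 0b11101 (binary) → 16 + 8 + 4 + 1 = 29 (decimal)
Convert seven (English words) → 7 (decimal)
Compute 29 × 7 = 203
203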